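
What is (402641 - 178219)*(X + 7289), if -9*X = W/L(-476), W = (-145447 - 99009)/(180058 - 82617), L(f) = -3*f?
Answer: 512136640302648922/313077933 ≈ 1.6358e+9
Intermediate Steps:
W = -244456/97441 ≈ -2.5088
X = 61114/313077933 (X = -(-244456)/(876969*((-3*(-476)))) = -(-244456)/(876969*1428) = -1/9*(-61114/34786437) = 61114/313077933 ≈ 0.00019520)
(402641 - 178219)*(X + 7289) = (402641 - 178219)*(61114/313077933 + 7289) = 224422*(2282025114751/313077933) = 512136640302648922/313077933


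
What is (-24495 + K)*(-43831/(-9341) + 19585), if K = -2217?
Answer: -4887957184992/9341 ≈ -5.2328e+8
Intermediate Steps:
(-24495 + K)*(-43831/(-9341) + 19585) = (-24495 - 2217)*(-43831/(-9341) + 19585) = -26712*(-43831*(-1/9341) + 19585) = -26712*(43831/9341 + 19585) = -26712*182987316/9341 = -4887957184992/9341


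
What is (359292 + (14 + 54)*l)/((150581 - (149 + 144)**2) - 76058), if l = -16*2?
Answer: -178558/5663 ≈ -31.531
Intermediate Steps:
l = -32
(359292 + (14 + 54)*l)/((150581 - (149 + 144)**2) - 76058) = (359292 + (14 + 54)*(-32))/((150581 - (149 + 144)**2) - 76058) = (359292 + 68*(-32))/((150581 - 1*293**2) - 76058) = (359292 - 2176)/((150581 - 1*85849) - 76058) = 357116/((150581 - 85849) - 76058) = 357116/(64732 - 76058) = 357116/(-11326) = 357116*(-1/11326) = -178558/5663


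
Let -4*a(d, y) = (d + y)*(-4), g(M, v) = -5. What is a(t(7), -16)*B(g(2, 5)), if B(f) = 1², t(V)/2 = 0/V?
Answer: -16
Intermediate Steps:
t(V) = 0 (t(V) = 2*(0/V) = 2*0 = 0)
a(d, y) = d + y (a(d, y) = -(d + y)*(-4)/4 = -(-4*d - 4*y)/4 = d + y)
B(f) = 1
a(t(7), -16)*B(g(2, 5)) = (0 - 16)*1 = -16*1 = -16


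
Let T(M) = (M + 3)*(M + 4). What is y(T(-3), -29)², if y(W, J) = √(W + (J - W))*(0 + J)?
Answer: -24389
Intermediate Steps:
T(M) = (3 + M)*(4 + M)
y(W, J) = J^(3/2) (y(W, J) = √J*J = J^(3/2))
y(T(-3), -29)² = ((-29)^(3/2))² = (-29*I*√29)² = -24389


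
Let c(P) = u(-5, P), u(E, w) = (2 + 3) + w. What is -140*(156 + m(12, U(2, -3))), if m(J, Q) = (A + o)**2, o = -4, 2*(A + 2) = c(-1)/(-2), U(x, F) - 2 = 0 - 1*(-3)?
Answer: -28700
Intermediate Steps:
u(E, w) = 5 + w
c(P) = 5 + P
U(x, F) = 5 (U(x, F) = 2 + (0 - 1*(-3)) = 2 + (0 + 3) = 2 + 3 = 5)
A = -3 (A = -2 + ((5 - 1)/(-2))/2 = -2 + (4*(-1/2))/2 = -2 + (1/2)*(-2) = -2 - 1 = -3)
m(J, Q) = 49 (m(J, Q) = (-3 - 4)**2 = (-7)**2 = 49)
-140*(156 + m(12, U(2, -3))) = -140*(156 + 49) = -140*205 = -28700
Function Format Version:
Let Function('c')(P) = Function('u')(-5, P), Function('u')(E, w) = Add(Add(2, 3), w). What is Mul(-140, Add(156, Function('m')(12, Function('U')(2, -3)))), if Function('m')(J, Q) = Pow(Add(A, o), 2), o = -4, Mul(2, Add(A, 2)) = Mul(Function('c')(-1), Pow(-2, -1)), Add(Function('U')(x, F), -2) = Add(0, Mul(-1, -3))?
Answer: -28700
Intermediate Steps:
Function('u')(E, w) = Add(5, w)
Function('c')(P) = Add(5, P)
Function('U')(x, F) = 5 (Function('U')(x, F) = Add(2, Add(0, Mul(-1, -3))) = Add(2, Add(0, 3)) = Add(2, 3) = 5)
A = -3 (A = Add(-2, Mul(Rational(1, 2), Mul(Add(5, -1), Pow(-2, -1)))) = Add(-2, Mul(Rational(1, 2), Mul(4, Rational(-1, 2)))) = Add(-2, Mul(Rational(1, 2), -2)) = Add(-2, -1) = -3)
Function('m')(J, Q) = 49 (Function('m')(J, Q) = Pow(Add(-3, -4), 2) = Pow(-7, 2) = 49)
Mul(-140, Add(156, Function('m')(12, Function('U')(2, -3)))) = Mul(-140, Add(156, 49)) = Mul(-140, 205) = -28700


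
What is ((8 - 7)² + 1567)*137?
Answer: 214816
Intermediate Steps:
((8 - 7)² + 1567)*137 = (1² + 1567)*137 = (1 + 1567)*137 = 1568*137 = 214816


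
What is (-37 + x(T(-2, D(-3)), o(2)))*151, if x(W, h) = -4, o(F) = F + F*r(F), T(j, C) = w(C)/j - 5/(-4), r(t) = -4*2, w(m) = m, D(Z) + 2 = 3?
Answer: -6191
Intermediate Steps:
D(Z) = 1 (D(Z) = -2 + 3 = 1)
r(t) = -8
T(j, C) = 5/4 + C/j (T(j, C) = C/j - 5/(-4) = C/j - 5*(-¼) = C/j + 5/4 = 5/4 + C/j)
o(F) = -7*F (o(F) = F + F*(-8) = F - 8*F = -7*F)
(-37 + x(T(-2, D(-3)), o(2)))*151 = (-37 - 4)*151 = -41*151 = -6191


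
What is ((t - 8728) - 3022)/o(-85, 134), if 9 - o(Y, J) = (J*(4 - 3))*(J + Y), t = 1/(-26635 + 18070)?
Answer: 100638751/56160705 ≈ 1.7920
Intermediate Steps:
t = -1/8565 (t = 1/(-8565) = -1/8565 ≈ -0.00011675)
o(Y, J) = 9 - J*(J + Y) (o(Y, J) = 9 - J*(4 - 3)*(J + Y) = 9 - J*1*(J + Y) = 9 - J*(J + Y))
((t - 8728) - 3022)/o(-85, 134) = ((-1/8565 - 8728) - 3022)/(9 - 1*134² - 1*134*(-85)) = (-74755321/8565 - 3022)/(9 - 1*17956 + 11390) = -100638751/(8565*(9 - 17956 + 11390)) = -100638751/8565/(-6557) = -100638751/8565*(-1/6557) = 100638751/56160705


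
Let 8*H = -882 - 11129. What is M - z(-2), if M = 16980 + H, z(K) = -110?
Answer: 124709/8 ≈ 15589.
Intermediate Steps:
H = -12011/8 (H = (-882 - 11129)/8 = (⅛)*(-12011) = -12011/8 ≈ -1501.4)
M = 123829/8 (M = 16980 - 12011/8 = 123829/8 ≈ 15479.)
M - z(-2) = 123829/8 - 1*(-110) = 123829/8 + 110 = 124709/8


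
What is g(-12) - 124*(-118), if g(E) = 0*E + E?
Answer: 14620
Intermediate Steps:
g(E) = E (g(E) = 0 + E = E)
g(-12) - 124*(-118) = -12 - 124*(-118) = -12 + 14632 = 14620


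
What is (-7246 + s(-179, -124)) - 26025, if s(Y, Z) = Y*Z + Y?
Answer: -11254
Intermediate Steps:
s(Y, Z) = Y + Y*Z
(-7246 + s(-179, -124)) - 26025 = (-7246 - 179*(1 - 124)) - 26025 = (-7246 - 179*(-123)) - 26025 = (-7246 + 22017) - 26025 = 14771 - 26025 = -11254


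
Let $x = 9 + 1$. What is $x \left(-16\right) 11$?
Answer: $-1760$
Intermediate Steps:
$x = 10$
$x \left(-16\right) 11 = 10 \left(-16\right) 11 = \left(-160\right) 11 = -1760$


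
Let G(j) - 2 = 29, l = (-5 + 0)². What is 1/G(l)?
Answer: 1/31 ≈ 0.032258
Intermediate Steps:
l = 25 (l = (-5)² = 25)
G(j) = 31 (G(j) = 2 + 29 = 31)
1/G(l) = 1/31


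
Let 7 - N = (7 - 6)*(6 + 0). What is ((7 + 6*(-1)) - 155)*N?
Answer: -154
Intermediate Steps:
N = 1 (N = 7 - (7 - 6)*(6 + 0) = 7 - 6 = 1)
((7 + 6*(-1)) - 155)*N = ((7 + 6*(-1)) - 155)*1 = ((7 - 6) - 155)*1 = (1 - 155)*1 = -154*1 = -154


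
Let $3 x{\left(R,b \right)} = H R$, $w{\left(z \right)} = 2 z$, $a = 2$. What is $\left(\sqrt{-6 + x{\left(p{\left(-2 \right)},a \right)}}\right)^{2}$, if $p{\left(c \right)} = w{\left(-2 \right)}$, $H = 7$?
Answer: $- \frac{46}{3} \approx -15.333$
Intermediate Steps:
$p{\left(c \right)} = -4$ ($p{\left(c \right)} = 2 \left(-2\right) = -4$)
$x{\left(R,b \right)} = \frac{7 R}{3}$
$\left(\sqrt{-6 + x{\left(p{\left(-2 \right)},a \right)}}\right)^{2} = \left(\sqrt{-6 + \frac{7}{3} \left(-4\right)}\right)^{2} = \left(\sqrt{-6 - \frac{28}{3}}\right)^{2} = \left(\sqrt{- \frac{46}{3}}\right)^{2} = \left(\frac{i \sqrt{138}}{3}\right)^{2} = - \frac{46}{3}$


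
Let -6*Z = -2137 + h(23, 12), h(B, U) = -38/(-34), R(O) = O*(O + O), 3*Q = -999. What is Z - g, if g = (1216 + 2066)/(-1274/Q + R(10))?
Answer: 588257132/1730787 ≈ 339.88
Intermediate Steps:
Q = -333 (Q = (1/3)*(-999) = -333)
R(O) = 2*O**2 (R(O) = O*(2*O) = 2*O**2)
h(B, U) = 19/17 (h(B, U) = -38*(-1/34) = 19/17)
g = 546453/33937 (g = (1216 + 2066)/(-1274/(-333) + 2*10**2) = 3282/(-1274*(-1/333) + 2*100) = 3282/(1274/333 + 200) = 3282/(67874/333) = 3282*(333/67874) = 546453/33937 ≈ 16.102)
Z = 18155/51 (Z = -(-2137 + 19/17)/6 = -1/6*(-36310/17) = 18155/51 ≈ 355.98)
Z - g = 18155/51 - 1*546453/33937 = 18155/51 - 546453/33937 = 588257132/1730787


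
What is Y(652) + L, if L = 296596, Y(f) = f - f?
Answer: 296596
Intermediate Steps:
Y(f) = 0
Y(652) + L = 0 + 296596 = 296596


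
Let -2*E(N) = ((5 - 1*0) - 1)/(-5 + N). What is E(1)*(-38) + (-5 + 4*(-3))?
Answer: -36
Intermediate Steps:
E(N) = -2/(-5 + N) (E(N) = -((5 - 1*0) - 1)/(2*(-5 + N)) = -((5 + 0) - 1)/(2*(-5 + N)) = -(5 - 1)/(2*(-5 + N)) = -2/(-5 + N))
E(1)*(-38) + (-5 + 4*(-3)) = -2/(-5 + 1)*(-38) + (-5 + 4*(-3)) = -2/(-4)*(-38) + (-5 - 12) = -2*(-¼)*(-38) - 17 = (½)*(-38) - 17 = -19 - 17 = -36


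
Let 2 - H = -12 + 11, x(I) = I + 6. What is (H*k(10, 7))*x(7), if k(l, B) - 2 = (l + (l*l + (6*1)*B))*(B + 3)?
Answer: 59358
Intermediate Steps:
x(I) = 6 + I
k(l, B) = 2 + (3 + B)*(l + l² + 6*B) (k(l, B) = 2 + (l + (l*l + (6*1)*B))*(B + 3) = 2 + (l + (l² + 6*B))*(3 + B) = 2 + (l + l² + 6*B)*(3 + B) = 2 + (3 + B)*(l + l² + 6*B))
H = 3 (H = 2 - (-12 + 11) = 2 - 1*(-1) = 2 + 1 = 3)
(H*k(10, 7))*x(7) = (3*(2 + 3*10 + 3*10² + 6*7² + 18*7 + 7*10 + 7*10²))*(6 + 7) = (3*(2 + 30 + 3*100 + 6*49 + 126 + 70 + 7*100))*13 = (3*(2 + 30 + 300 + 294 + 126 + 70 + 700))*13 = (3*1522)*13 = 4566*13 = 59358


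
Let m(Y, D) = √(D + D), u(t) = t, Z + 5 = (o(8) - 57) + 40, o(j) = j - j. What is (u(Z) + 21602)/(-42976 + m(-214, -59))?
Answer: -463711040/923468347 - 10790*I*√118/923468347 ≈ -0.50214 - 0.00012692*I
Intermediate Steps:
o(j) = 0
Z = -22 (Z = -5 + ((0 - 57) + 40) = -5 + (-57 + 40) = -5 - 17 = -22)
m(Y, D) = √2*√D (m(Y, D) = √(2*D) = √2*√D)
(u(Z) + 21602)/(-42976 + m(-214, -59)) = (-22 + 21602)/(-42976 + √2*√(-59)) = 21580/(-42976 + √2*(I*√59)) = 21580/(-42976 + I*√118)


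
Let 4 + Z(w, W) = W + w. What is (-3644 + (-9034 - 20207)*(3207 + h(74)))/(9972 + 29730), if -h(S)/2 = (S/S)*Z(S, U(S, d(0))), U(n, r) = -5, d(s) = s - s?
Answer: -89978201/39702 ≈ -2266.3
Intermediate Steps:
d(s) = 0
Z(w, W) = -4 + W + w (Z(w, W) = -4 + (W + w) = -4 + W + w)
h(S) = 18 - 2*S (h(S) = -2*S/S*(-4 - 5 + S) = -2*(-9 + S) = 18 - 2*S)
(-3644 + (-9034 - 20207)*(3207 + h(74)))/(9972 + 29730) = (-3644 + (-9034 - 20207)*(3207 + (18 - 2*74)))/(9972 + 29730) = (-3644 - 29241*(3207 + (18 - 148)))/39702 = (-3644 - 29241*(3207 - 130))*(1/39702) = (-3644 - 29241*3077)*(1/39702) = (-3644 - 89974557)*(1/39702) = -89978201*1/39702 = -89978201/39702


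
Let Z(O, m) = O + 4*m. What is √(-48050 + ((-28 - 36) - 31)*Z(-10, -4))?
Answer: 2*I*√11395 ≈ 213.49*I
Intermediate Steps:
√(-48050 + ((-28 - 36) - 31)*Z(-10, -4)) = √(-48050 + ((-28 - 36) - 31)*(-10 + 4*(-4))) = √(-48050 + (-64 - 31)*(-10 - 16)) = √(-48050 - 95*(-26)) = √(-48050 + 2470) = √(-45580) = 2*I*√11395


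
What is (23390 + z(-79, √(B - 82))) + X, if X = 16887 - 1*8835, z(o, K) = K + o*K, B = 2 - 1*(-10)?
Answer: 31442 - 78*I*√70 ≈ 31442.0 - 652.59*I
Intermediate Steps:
B = 12 (B = 2 + 10 = 12)
z(o, K) = K + K*o
X = 8052 (X = 16887 - 8835 = 8052)
(23390 + z(-79, √(B - 82))) + X = (23390 + √(12 - 82)*(1 - 79)) + 8052 = (23390 + √(-70)*(-78)) + 8052 = (23390 + (I*√70)*(-78)) + 8052 = (23390 - 78*I*√70) + 8052 = 31442 - 78*I*√70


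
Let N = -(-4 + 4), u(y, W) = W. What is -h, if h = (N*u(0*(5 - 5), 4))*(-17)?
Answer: 0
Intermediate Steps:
N = 0 (N = -1*0 = 0)
h = 0 (h = (0*4)*(-17) = 0*(-17) = 0)
-h = -1*0 = 0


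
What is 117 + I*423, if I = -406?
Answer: -171621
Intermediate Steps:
117 + I*423 = 117 - 406*423 = 117 - 171738 = -171621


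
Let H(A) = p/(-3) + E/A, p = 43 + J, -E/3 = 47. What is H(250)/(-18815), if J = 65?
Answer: 9141/4703750 ≈ 0.0019433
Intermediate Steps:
E = -141 (E = -3*47 = -141)
p = 108 (p = 43 + 65 = 108)
H(A) = -36 - 141/A (H(A) = 108/(-3) - 141/A = 108*(-1/3) - 141/A = -36 - 141/A)
H(250)/(-18815) = (-36 - 141/250)/(-18815) = (-36 - 141*1/250)*(-1/18815) = (-36 - 141/250)*(-1/18815) = -9141/250*(-1/18815) = 9141/4703750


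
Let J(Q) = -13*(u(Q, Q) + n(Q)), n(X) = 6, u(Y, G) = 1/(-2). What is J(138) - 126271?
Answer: -252685/2 ≈ -1.2634e+5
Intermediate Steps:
u(Y, G) = -½
J(Q) = -143/2 (J(Q) = -13*(-½ + 6) = -13*11/2 = -143/2)
J(138) - 126271 = -143/2 - 126271 = -252685/2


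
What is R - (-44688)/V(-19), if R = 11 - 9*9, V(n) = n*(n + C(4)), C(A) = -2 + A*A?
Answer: 2002/5 ≈ 400.40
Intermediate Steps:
C(A) = -2 + A**2
V(n) = n*(14 + n) (V(n) = n*(n + (-2 + 4**2)) = n*(n + (-2 + 16)) = n*(n + 14) = n*(14 + n))
R = -70 (R = 11 - 81 = -70)
R - (-44688)/V(-19) = -70 - (-44688)/((-19*(14 - 19))) = -70 - (-44688)/((-19*(-5))) = -70 - (-44688)/95 = -70 - 112*(-21/5) = -70 + 2352/5 = 2002/5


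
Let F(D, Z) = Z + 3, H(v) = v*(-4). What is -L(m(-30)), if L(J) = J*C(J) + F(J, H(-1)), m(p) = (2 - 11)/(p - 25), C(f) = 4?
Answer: -421/55 ≈ -7.6545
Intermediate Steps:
H(v) = -4*v
F(D, Z) = 3 + Z
m(p) = -9/(-25 + p)
L(J) = 7 + 4*J (L(J) = J*4 + (3 - 4*(-1)) = 4*J + (3 + 4) = 4*J + 7 = 7 + 4*J)
-L(m(-30)) = -(7 + 4*(-9/(-25 - 30))) = -(7 + 4*(-9/(-55))) = -(7 + 4*(-9*(-1/55))) = -(7 + 4*(9/55)) = -(7 + 36/55) = -1*421/55 = -421/55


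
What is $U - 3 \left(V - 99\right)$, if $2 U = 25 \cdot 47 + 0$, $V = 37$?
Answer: $\frac{1547}{2} \approx 773.5$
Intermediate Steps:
$U = \frac{1175}{2}$ ($U = \frac{25 \cdot 47 + 0}{2} = \frac{1175 + 0}{2} = \frac{1}{2} \cdot 1175 = \frac{1175}{2} \approx 587.5$)
$U - 3 \left(V - 99\right) = \frac{1175}{2} - 3 \left(37 - 99\right) = \frac{1175}{2} - -186 = \frac{1175}{2} + 186 = \frac{1547}{2}$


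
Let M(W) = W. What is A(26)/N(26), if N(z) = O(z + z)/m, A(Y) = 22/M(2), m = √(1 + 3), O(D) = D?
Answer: 11/26 ≈ 0.42308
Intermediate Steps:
m = 2 (m = √4 = 2)
A(Y) = 11 (A(Y) = 22/2 = 22*(½) = 11)
N(z) = z (N(z) = (z + z)/2 = (2*z)*(½) = z)
A(26)/N(26) = 11/26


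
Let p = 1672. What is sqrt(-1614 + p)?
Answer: sqrt(58) ≈ 7.6158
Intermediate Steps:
sqrt(-1614 + p) = sqrt(-1614 + 1672) = sqrt(58)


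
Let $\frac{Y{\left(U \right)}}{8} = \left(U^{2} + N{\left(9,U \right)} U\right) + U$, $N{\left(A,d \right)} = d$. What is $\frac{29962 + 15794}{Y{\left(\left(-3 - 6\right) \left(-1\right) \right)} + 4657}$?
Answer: $\frac{45756}{6025} \approx 7.5944$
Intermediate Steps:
$Y{\left(U \right)} = 8 U + 16 U^{2}$ ($Y{\left(U \right)} = 8 \left(\left(U^{2} + U U\right) + U\right) = 8 \left(\left(U^{2} + U^{2}\right) + U\right) = 8 \left(2 U^{2} + U\right) = 8 \left(U + 2 U^{2}\right) = 8 U + 16 U^{2}$)
$\frac{29962 + 15794}{Y{\left(\left(-3 - 6\right) \left(-1\right) \right)} + 4657} = \frac{29962 + 15794}{8 \left(-3 - 6\right) \left(-1\right) \left(1 + 2 \left(-3 - 6\right) \left(-1\right)\right) + 4657} = \frac{45756}{8 \left(\left(-9\right) \left(-1\right)\right) \left(1 + 2 \left(\left(-9\right) \left(-1\right)\right)\right) + 4657} = \frac{45756}{8 \cdot 9 \left(1 + 2 \cdot 9\right) + 4657} = \frac{45756}{8 \cdot 9 \left(1 + 18\right) + 4657} = \frac{45756}{8 \cdot 9 \cdot 19 + 4657} = \frac{45756}{1368 + 4657} = \frac{45756}{6025}$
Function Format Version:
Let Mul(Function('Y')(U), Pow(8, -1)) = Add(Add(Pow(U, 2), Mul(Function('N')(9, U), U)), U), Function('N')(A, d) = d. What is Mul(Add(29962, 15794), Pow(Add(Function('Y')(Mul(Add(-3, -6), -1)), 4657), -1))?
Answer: Rational(45756, 6025) ≈ 7.5944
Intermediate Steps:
Function('Y')(U) = Add(Mul(8, U), Mul(16, Pow(U, 2))) (Function('Y')(U) = Mul(8, Add(Add(Pow(U, 2), Mul(U, U)), U)) = Mul(8, Add(Add(Pow(U, 2), Pow(U, 2)), U)) = Mul(8, Add(Mul(2, Pow(U, 2)), U)) = Mul(8, Add(U, Mul(2, Pow(U, 2)))) = Add(Mul(8, U), Mul(16, Pow(U, 2))))
Mul(Add(29962, 15794), Pow(Add(Function('Y')(Mul(Add(-3, -6), -1)), 4657), -1)) = Mul(Add(29962, 15794), Pow(Add(Mul(8, Mul(Add(-3, -6), -1), Add(1, Mul(2, Mul(Add(-3, -6), -1)))), 4657), -1)) = Mul(45756, Pow(Add(Mul(8, Mul(-9, -1), Add(1, Mul(2, Mul(-9, -1)))), 4657), -1)) = Mul(45756, Pow(Add(Mul(8, 9, Add(1, Mul(2, 9))), 4657), -1)) = Mul(45756, Pow(Add(Mul(8, 9, Add(1, 18)), 4657), -1)) = Mul(45756, Pow(Add(Mul(8, 9, 19), 4657), -1)) = Mul(45756, Pow(Add(1368, 4657), -1)) = Mul(45756, Pow(6025, -1)) = Mul(45756, Rational(1, 6025)) = Rational(45756, 6025)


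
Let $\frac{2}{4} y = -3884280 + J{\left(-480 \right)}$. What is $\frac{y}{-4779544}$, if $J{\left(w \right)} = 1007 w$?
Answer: $\frac{1091910}{597443} \approx 1.8276$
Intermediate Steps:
$y = -8735280$ ($y = 2 \left(-3884280 + 1007 \left(-480\right)\right) = 2 \left(-3884280 - 483360\right) = 2 \left(-4367640\right) = -8735280$)
$\frac{y}{-4779544} = - \frac{8735280}{-4779544} = \left(-8735280\right) \left(- \frac{1}{4779544}\right) = \frac{1091910}{597443}$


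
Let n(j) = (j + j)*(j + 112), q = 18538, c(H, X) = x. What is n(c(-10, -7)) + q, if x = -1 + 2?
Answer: 18764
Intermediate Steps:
x = 1
c(H, X) = 1
n(j) = 2*j*(112 + j) (n(j) = (2*j)*(112 + j) = 2*j*(112 + j))
n(c(-10, -7)) + q = 2*1*(112 + 1) + 18538 = 2*1*113 + 18538 = 226 + 18538 = 18764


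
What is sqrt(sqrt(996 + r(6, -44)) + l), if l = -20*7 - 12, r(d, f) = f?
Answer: sqrt(-152 + 2*sqrt(238)) ≈ 11.007*I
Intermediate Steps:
l = -152 (l = -140 - 12 = -152)
sqrt(sqrt(996 + r(6, -44)) + l) = sqrt(sqrt(996 - 44) - 152) = sqrt(sqrt(952) - 152) = sqrt(2*sqrt(238) - 152) = sqrt(-152 + 2*sqrt(238))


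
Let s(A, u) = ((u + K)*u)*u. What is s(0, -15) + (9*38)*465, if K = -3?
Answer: 154980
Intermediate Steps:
s(A, u) = u²*(-3 + u) (s(A, u) = ((u - 3)*u)*u = ((-3 + u)*u)*u = (u*(-3 + u))*u = u²*(-3 + u))
s(0, -15) + (9*38)*465 = (-15)²*(-3 - 15) + (9*38)*465 = 225*(-18) + 342*465 = -4050 + 159030 = 154980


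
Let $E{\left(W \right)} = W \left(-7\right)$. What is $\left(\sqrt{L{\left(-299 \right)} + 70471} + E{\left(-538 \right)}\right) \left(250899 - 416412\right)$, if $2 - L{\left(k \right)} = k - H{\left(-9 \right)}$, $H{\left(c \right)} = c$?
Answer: $-623321958 - 165513 \sqrt{70763} \approx -6.6735 \cdot 10^{8}$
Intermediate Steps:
$E{\left(W \right)} = - 7 W$
$L{\left(k \right)} = -7 - k$ ($L{\left(k \right)} = 2 - \left(k - -9\right) = 2 - \left(k + 9\right) = 2 - \left(9 + k\right) = -7 - k$)
$\left(\sqrt{L{\left(-299 \right)} + 70471} + E{\left(-538 \right)}\right) \left(250899 - 416412\right) = \left(\sqrt{\left(-7 - -299\right) + 70471} - -3766\right) \left(250899 - 416412\right) = \left(\sqrt{\left(-7 + 299\right) + 70471} + 3766\right) \left(-165513\right) = \left(\sqrt{292 + 70471} + 3766\right) \left(-165513\right) = \left(\sqrt{70763} + 3766\right) \left(-165513\right) = \left(3766 + \sqrt{70763}\right) \left(-165513\right) = -623321958 - 165513 \sqrt{70763}$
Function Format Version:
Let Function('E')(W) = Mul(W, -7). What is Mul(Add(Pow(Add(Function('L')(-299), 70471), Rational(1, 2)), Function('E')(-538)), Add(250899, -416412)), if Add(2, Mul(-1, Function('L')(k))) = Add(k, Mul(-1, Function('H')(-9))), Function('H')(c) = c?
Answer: Add(-623321958, Mul(-165513, Pow(70763, Rational(1, 2)))) ≈ -6.6735e+8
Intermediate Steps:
Function('E')(W) = Mul(-7, W)
Function('L')(k) = Add(-7, Mul(-1, k)) (Function('L')(k) = Add(2, Mul(-1, Add(k, Mul(-1, -9)))) = Add(2, Mul(-1, Add(k, 9))) = Add(2, Mul(-1, Add(9, k))) = Add(2, Add(-9, Mul(-1, k))) = Add(-7, Mul(-1, k)))
Mul(Add(Pow(Add(Function('L')(-299), 70471), Rational(1, 2)), Function('E')(-538)), Add(250899, -416412)) = Mul(Add(Pow(Add(Add(-7, Mul(-1, -299)), 70471), Rational(1, 2)), Mul(-7, -538)), Add(250899, -416412)) = Mul(Add(Pow(Add(Add(-7, 299), 70471), Rational(1, 2)), 3766), -165513) = Mul(Add(Pow(Add(292, 70471), Rational(1, 2)), 3766), -165513) = Mul(Add(Pow(70763, Rational(1, 2)), 3766), -165513) = Mul(Add(3766, Pow(70763, Rational(1, 2))), -165513) = Add(-623321958, Mul(-165513, Pow(70763, Rational(1, 2))))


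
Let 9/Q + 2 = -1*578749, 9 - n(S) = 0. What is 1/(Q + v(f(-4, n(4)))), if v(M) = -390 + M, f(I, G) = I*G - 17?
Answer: -192917/85462234 ≈ -0.0022573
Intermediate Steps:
n(S) = 9 (n(S) = 9 - 1*0 = 9 + 0 = 9)
f(I, G) = -17 + G*I (f(I, G) = G*I - 17 = -17 + G*I)
Q = -3/192917 (Q = 9/(-2 - 1*578749) = 9/(-2 - 578749) = 9/(-578751) = 9*(-1/578751) = -3/192917 ≈ -1.5551e-5)
1/(Q + v(f(-4, n(4)))) = 1/(-3/192917 + (-390 + (-17 + 9*(-4)))) = 1/(-3/192917 + (-390 + (-17 - 36))) = 1/(-3/192917 + (-390 - 53)) = 1/(-3/192917 - 443) = 1/(-85462234/192917) = -192917/85462234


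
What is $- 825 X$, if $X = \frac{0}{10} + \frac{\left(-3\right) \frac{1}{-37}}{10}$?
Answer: $- \frac{495}{74} \approx -6.6892$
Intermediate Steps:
$X = \frac{3}{370}$ ($X = 0 \cdot \frac{1}{10} + \left(-3\right) \left(- \frac{1}{37}\right) \frac{1}{10} = 0 + \frac{3}{37} \cdot \frac{1}{10} = 0 + \frac{3}{370} = \frac{3}{370} \approx 0.0081081$)
$- 825 X = \left(-825\right) \frac{3}{370} = - \frac{495}{74}$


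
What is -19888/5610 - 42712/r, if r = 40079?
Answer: -47122976/10220145 ≈ -4.6108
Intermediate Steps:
-19888/5610 - 42712/r = -19888/5610 - 42712/40079 = -19888*1/5610 - 42712*1/40079 = -904/255 - 42712/40079 = -47122976/10220145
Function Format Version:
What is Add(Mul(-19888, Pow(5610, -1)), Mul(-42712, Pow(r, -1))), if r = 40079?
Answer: Rational(-47122976, 10220145) ≈ -4.6108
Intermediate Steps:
Add(Mul(-19888, Pow(5610, -1)), Mul(-42712, Pow(r, -1))) = Add(Mul(-19888, Pow(5610, -1)), Mul(-42712, Pow(40079, -1))) = Add(Mul(-19888, Rational(1, 5610)), Mul(-42712, Rational(1, 40079))) = Add(Rational(-904, 255), Rational(-42712, 40079)) = Rational(-47122976, 10220145)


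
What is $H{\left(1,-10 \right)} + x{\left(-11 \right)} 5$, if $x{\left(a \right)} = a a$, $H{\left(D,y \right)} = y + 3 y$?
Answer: $565$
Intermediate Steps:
$H{\left(D,y \right)} = 4 y$
$x{\left(a \right)} = a^{2}$
$H{\left(1,-10 \right)} + x{\left(-11 \right)} 5 = 4 \left(-10\right) + \left(-11\right)^{2} \cdot 5 = -40 + 121 \cdot 5 = -40 + 605 = 565$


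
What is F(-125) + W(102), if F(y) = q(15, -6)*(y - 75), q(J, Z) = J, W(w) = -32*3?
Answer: -3096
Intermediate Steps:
W(w) = -96
F(y) = -1125 + 15*y (F(y) = 15*(y - 75) = 15*(-75 + y) = -1125 + 15*y)
F(-125) + W(102) = (-1125 + 15*(-125)) - 96 = (-1125 - 1875) - 96 = -3000 - 96 = -3096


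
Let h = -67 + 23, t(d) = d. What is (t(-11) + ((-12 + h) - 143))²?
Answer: 44100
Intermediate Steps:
h = -44
(t(-11) + ((-12 + h) - 143))² = (-11 + ((-12 - 44) - 143))² = (-11 + (-56 - 143))² = (-11 - 199)² = (-210)² = 44100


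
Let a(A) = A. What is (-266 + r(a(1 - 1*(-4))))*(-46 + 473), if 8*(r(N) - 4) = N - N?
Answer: -111874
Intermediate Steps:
r(N) = 4 (r(N) = 4 + (N - N)/8 = 4 + (⅛)*0 = 4 + 0 = 4)
(-266 + r(a(1 - 1*(-4))))*(-46 + 473) = (-266 + 4)*(-46 + 473) = -262*427 = -111874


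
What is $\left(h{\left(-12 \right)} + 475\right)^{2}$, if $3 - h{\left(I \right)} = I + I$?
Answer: $252004$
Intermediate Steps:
$h{\left(I \right)} = 3 - 2 I$ ($h{\left(I \right)} = 3 - \left(I + I\right) = 3 - 2 I$)
$\left(h{\left(-12 \right)} + 475\right)^{2} = \left(\left(3 - -24\right) + 475\right)^{2} = \left(\left(3 + 24\right) + 475\right)^{2} = \left(27 + 475\right)^{2} = 502^{2} = 252004$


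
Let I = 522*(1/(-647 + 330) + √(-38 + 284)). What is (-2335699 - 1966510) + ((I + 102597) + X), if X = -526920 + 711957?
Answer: -1272620797/317 + 522*√246 ≈ -4.0064e+6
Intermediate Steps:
X = 185037
I = -522/317 + 522*√246 (I = 522*(1/(-317) + √246) = 522*(-1/317 + √246) = -522/317 + 522*√246 ≈ 8185.6)
(-2335699 - 1966510) + ((I + 102597) + X) = (-2335699 - 1966510) + (((-522/317 + 522*√246) + 102597) + 185037) = -4302209 + ((32522727/317 + 522*√246) + 185037) = -4302209 + (91179456/317 + 522*√246) = -1272620797/317 + 522*√246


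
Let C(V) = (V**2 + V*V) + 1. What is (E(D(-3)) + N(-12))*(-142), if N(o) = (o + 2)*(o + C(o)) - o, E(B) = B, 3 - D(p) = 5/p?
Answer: 1172920/3 ≈ 3.9097e+5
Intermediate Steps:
C(V) = 1 + 2*V**2 (C(V) = (V**2 + V**2) + 1 = 2*V**2 + 1 = 1 + 2*V**2)
D(p) = 3 - 5/p
N(o) = -o + (2 + o)*(1 + o + 2*o**2) (N(o) = (o + 2)*(o + (1 + 2*o**2)) - o = (2 + o)*(1 + o + 2*o**2) - o = -o + (2 + o)*(1 + o + 2*o**2))
(E(D(-3)) + N(-12))*(-142) = ((3 - 5/(-3)) + (2 + 2*(-12) + 2*(-12)**3 + 5*(-12)**2))*(-142) = ((3 - 5*(-1/3)) + (2 - 24 + 2*(-1728) + 5*144))*(-142) = ((3 + 5/3) + (2 - 24 - 3456 + 720))*(-142) = (14/3 - 2758)*(-142) = -8260/3*(-142) = 1172920/3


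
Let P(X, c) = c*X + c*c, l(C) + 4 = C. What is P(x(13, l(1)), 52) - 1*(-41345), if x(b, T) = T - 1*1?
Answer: 43841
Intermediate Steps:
l(C) = -4 + C
x(b, T) = -1 + T (x(b, T) = T - 1 = -1 + T)
P(X, c) = c² + X*c (P(X, c) = X*c + c² = c² + X*c)
P(x(13, l(1)), 52) - 1*(-41345) = 52*((-1 + (-4 + 1)) + 52) - 1*(-41345) = 52*((-1 - 3) + 52) + 41345 = 52*(-4 + 52) + 41345 = 52*48 + 41345 = 2496 + 41345 = 43841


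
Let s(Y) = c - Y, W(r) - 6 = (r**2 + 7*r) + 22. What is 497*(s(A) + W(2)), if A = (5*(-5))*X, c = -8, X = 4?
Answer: 68586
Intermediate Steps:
W(r) = 28 + r**2 + 7*r (W(r) = 6 + ((r**2 + 7*r) + 22) = 6 + (22 + r**2 + 7*r) = 28 + r**2 + 7*r)
A = -100 (A = (5*(-5))*4 = -25*4 = -100)
s(Y) = -8 - Y
497*(s(A) + W(2)) = 497*((-8 - 1*(-100)) + (28 + 2**2 + 7*2)) = 497*((-8 + 100) + (28 + 4 + 14)) = 497*(92 + 46) = 497*138 = 68586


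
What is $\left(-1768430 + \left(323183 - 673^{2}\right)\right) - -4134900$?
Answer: $2236724$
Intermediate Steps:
$\left(-1768430 + \left(323183 - 673^{2}\right)\right) - -4134900 = \left(-1768430 + \left(323183 - 452929\right)\right) + 4134900 = \left(-1768430 - 129746\right) + 4134900 = -1898176 + 4134900 = 2236724$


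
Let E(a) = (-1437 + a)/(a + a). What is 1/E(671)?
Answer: -671/383 ≈ -1.7520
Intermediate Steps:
E(a) = (-1437 + a)/(2*a) (E(a) = (-1437 + a)/((2*a)) = (-1437 + a)*(1/(2*a)) = (-1437 + a)/(2*a))
1/E(671) = 1/((½)*(-1437 + 671)/671) = 1/((½)*(1/671)*(-766)) = 1/(-383/671) = -671/383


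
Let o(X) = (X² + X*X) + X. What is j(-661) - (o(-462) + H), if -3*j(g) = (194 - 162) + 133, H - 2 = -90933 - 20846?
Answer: -314704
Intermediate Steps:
H = -111777 (H = 2 + (-90933 - 20846) = 2 - 111779 = -111777)
o(X) = X + 2*X² (o(X) = (X² + X²) + X = 2*X² + X = X + 2*X²)
j(g) = -55 (j(g) = -((194 - 162) + 133)/3 = -(32 + 133)/3 = -⅓*165 = -55)
j(-661) - (o(-462) + H) = -55 - (-462*(1 + 2*(-462)) - 111777) = -55 - (-462*(1 - 924) - 111777) = -55 - (-462*(-923) - 111777) = -55 - (426426 - 111777) = -55 - 1*314649 = -55 - 314649 = -314704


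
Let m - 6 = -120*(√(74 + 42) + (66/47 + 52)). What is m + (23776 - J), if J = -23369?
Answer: 1914897/47 - 240*√29 ≈ 39450.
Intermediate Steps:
m = -300918/47 - 240*√29 (m = 6 - 120*(√(74 + 42) + (66/47 + 52)) = 6 - 120*(√116 + (66*(1/47) + 52)) = 6 - 120*(2*√29 + (66/47 + 52)) = 6 - 120*(2*√29 + 2510/47) = 6 - 120*(2510/47 + 2*√29) = 6 + (-301200/47 - 240*√29) = -300918/47 - 240*√29 ≈ -7695.0)
m + (23776 - J) = (-300918/47 - 240*√29) + (23776 - 1*(-23369)) = (-300918/47 - 240*√29) + (23776 + 23369) = (-300918/47 - 240*√29) + 47145 = 1914897/47 - 240*√29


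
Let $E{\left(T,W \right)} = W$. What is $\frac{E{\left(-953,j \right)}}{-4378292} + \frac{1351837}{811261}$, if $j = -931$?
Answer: $\frac{5919492406395}{3551937546212} \approx 1.6666$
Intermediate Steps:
$\frac{E{\left(-953,j \right)}}{-4378292} + \frac{1351837}{811261} = - \frac{931}{-4378292} + \frac{1351837}{811261} = \left(-931\right) \left(- \frac{1}{4378292}\right) + 1351837 \cdot \frac{1}{811261} = \frac{931}{4378292} + \frac{1351837}{811261} = \frac{5919492406395}{3551937546212}$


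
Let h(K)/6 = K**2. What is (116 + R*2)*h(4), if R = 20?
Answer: 14976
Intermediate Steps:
h(K) = 6*K**2
(116 + R*2)*h(4) = (116 + 20*2)*(6*4**2) = (116 + 40)*(6*16) = 156*96 = 14976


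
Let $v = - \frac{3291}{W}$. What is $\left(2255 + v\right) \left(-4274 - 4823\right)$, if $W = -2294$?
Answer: $- \frac{47088446317}{2294} \approx -2.0527 \cdot 10^{7}$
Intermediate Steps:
$v = \frac{3291}{2294}$ ($v = - \frac{3291}{-2294} = \left(-3291\right) \left(- \frac{1}{2294}\right) = \frac{3291}{2294} \approx 1.4346$)
$\left(2255 + v\right) \left(-4274 - 4823\right) = \left(2255 + \frac{3291}{2294}\right) \left(-4274 - 4823\right) = \frac{5176261}{2294} \left(-9097\right) = - \frac{47088446317}{2294}$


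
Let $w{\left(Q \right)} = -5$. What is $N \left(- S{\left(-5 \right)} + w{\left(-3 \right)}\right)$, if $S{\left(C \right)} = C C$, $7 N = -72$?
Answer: $\frac{2160}{7} \approx 308.57$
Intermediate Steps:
$N = - \frac{72}{7}$ ($N = \frac{1}{7} \left(-72\right) = - \frac{72}{7} \approx -10.286$)
$S{\left(C \right)} = C^{2}$
$N \left(- S{\left(-5 \right)} + w{\left(-3 \right)}\right) = - \frac{72 \left(- \left(-5\right)^{2} - 5\right)}{7} = - \frac{72 \left(\left(-1\right) 25 - 5\right)}{7} = - \frac{72 \left(-25 - 5\right)}{7} = \left(- \frac{72}{7}\right) \left(-30\right) = \frac{2160}{7}$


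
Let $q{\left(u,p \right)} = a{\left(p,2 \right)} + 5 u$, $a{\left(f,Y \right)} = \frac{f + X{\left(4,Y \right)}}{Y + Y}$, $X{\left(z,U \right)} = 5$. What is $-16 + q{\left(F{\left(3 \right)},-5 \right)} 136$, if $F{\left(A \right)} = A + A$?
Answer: $4064$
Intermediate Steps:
$F{\left(A \right)} = 2 A$
$a{\left(f,Y \right)} = \frac{5 + f}{2 Y}$ ($a{\left(f,Y \right)} = \frac{f + 5}{Y + Y} = \frac{5 + f}{2 Y}$)
$q{\left(u,p \right)} = \frac{5}{4} + 5 u + \frac{p}{4}$ ($q{\left(u,p \right)} = \frac{5 + p}{2 \cdot 2} + 5 u = \frac{1}{2} \cdot \frac{1}{2} \left(5 + p\right) + 5 u = \left(\frac{5}{4} + \frac{p}{4}\right) + 5 u = \frac{5}{4} + 5 u + \frac{p}{4}$)
$-16 + q{\left(F{\left(3 \right)},-5 \right)} 136 = -16 + \left(\frac{5}{4} + 5 \cdot 2 \cdot 3 + \frac{1}{4} \left(-5\right)\right) 136 = -16 + \left(\frac{5}{4} + 5 \cdot 6 - \frac{5}{4}\right) 136 = -16 + \left(\frac{5}{4} + 30 - \frac{5}{4}\right) 136 = -16 + 30 \cdot 136 = -16 + 4080 = 4064$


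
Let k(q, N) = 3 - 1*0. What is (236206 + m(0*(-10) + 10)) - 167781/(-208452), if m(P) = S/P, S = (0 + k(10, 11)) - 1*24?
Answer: 82062238573/347420 ≈ 2.3620e+5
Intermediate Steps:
k(q, N) = 3 (k(q, N) = 3 + 0 = 3)
S = -21 (S = (0 + 3) - 1*24 = 3 - 24 = -21)
m(P) = -21/P
(236206 + m(0*(-10) + 10)) - 167781/(-208452) = (236206 - 21/(0*(-10) + 10)) - 167781/(-208452) = (236206 - 21/(0 + 10)) - 167781*(-1/208452) = (236206 - 21/10) + 55927/69484 = 2362039/10 + 55927/69484 = 82062238573/347420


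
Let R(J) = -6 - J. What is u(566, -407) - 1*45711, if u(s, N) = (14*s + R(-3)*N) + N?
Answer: -36973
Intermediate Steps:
u(s, N) = -2*N + 14*s (u(s, N) = (14*s + (-6 - 1*(-3))*N) + N = (14*s + (-6 + 3)*N) + N = (14*s - 3*N) + N = (-3*N + 14*s) + N = -2*N + 14*s)
u(566, -407) - 1*45711 = (-2*(-407) + 14*566) - 1*45711 = (814 + 7924) - 45711 = 8738 - 45711 = -36973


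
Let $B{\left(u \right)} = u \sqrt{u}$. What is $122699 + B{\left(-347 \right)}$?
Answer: $122699 - 347 i \sqrt{347} \approx 1.227 \cdot 10^{5} - 6463.9 i$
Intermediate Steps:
$B{\left(u \right)} = u^{\frac{3}{2}}$
$122699 + B{\left(-347 \right)} = 122699 + \left(-347\right)^{\frac{3}{2}} = 122699 - 347 i \sqrt{347}$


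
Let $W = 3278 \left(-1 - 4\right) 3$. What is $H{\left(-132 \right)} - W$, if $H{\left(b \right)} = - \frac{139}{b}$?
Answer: $\frac{6490579}{132} \approx 49171.0$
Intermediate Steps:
$W = -49170$ ($W = 3278 \left(\left(-5\right) 3\right) = 3278 \left(-15\right) = -49170$)
$H{\left(-132 \right)} - W = - \frac{139}{-132} - -49170 = \left(-139\right) \left(- \frac{1}{132}\right) + 49170 = \frac{139}{132} + 49170 = \frac{6490579}{132}$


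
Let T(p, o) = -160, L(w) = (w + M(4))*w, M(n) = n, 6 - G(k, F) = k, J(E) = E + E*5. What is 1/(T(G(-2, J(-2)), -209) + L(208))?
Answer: 1/43936 ≈ 2.2760e-5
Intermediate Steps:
J(E) = 6*E (J(E) = E + 5*E = 6*E)
G(k, F) = 6 - k
L(w) = w*(4 + w) (L(w) = (w + 4)*w = (4 + w)*w = w*(4 + w))
1/(T(G(-2, J(-2)), -209) + L(208)) = 1/(-160 + 208*(4 + 208)) = 1/(-160 + 208*212) = 1/(-160 + 44096) = 1/43936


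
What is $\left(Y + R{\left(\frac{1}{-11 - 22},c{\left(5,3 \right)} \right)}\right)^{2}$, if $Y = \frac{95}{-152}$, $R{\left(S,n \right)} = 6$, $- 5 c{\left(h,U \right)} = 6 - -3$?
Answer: $\frac{1849}{64} \approx 28.891$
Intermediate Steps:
$c{\left(h,U \right)} = - \frac{9}{5}$ ($c{\left(h,U \right)} = - \frac{6 - -3}{5} = - \frac{6 + 3}{5} = \left(- \frac{1}{5}\right) 9 = - \frac{9}{5}$)
$Y = - \frac{5}{8}$ ($Y = 95 \left(- \frac{1}{152}\right) = - \frac{5}{8} \approx -0.625$)
$\left(Y + R{\left(\frac{1}{-11 - 22},c{\left(5,3 \right)} \right)}\right)^{2} = \left(- \frac{5}{8} + 6\right)^{2} = \left(\frac{43}{8}\right)^{2} = \frac{1849}{64}$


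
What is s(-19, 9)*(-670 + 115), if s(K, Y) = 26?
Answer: -14430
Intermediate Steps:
s(-19, 9)*(-670 + 115) = 26*(-670 + 115) = 26*(-555) = -14430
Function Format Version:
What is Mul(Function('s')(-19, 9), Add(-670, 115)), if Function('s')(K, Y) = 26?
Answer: -14430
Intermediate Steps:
Mul(Function('s')(-19, 9), Add(-670, 115)) = Mul(26, Add(-670, 115)) = Mul(26, -555) = -14430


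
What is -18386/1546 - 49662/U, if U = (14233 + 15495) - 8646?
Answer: -116097776/8148193 ≈ -14.248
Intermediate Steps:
U = 21082 (U = 29728 - 8646 = 21082)
-18386/1546 - 49662/U = -18386/1546 - 49662/21082 = -18386*1/1546 - 49662*1/21082 = -9193/773 - 24831/10541 = -116097776/8148193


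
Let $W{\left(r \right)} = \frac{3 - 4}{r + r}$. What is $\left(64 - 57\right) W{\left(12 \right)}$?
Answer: $- \frac{7}{24} \approx -0.29167$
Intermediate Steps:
$W{\left(r \right)} = - \frac{1}{2 r}$
$\left(64 - 57\right) W{\left(12 \right)} = \left(64 - 57\right) \left(- \frac{1}{2 \cdot 12}\right) = 7 \left(\left(- \frac{1}{2}\right) \frac{1}{12}\right) = 7 \left(- \frac{1}{24}\right) = - \frac{7}{24}$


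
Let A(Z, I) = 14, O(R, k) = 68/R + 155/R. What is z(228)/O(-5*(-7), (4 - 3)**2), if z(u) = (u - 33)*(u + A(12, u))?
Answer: 1651650/223 ≈ 7406.5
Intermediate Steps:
O(R, k) = 223/R
z(u) = (-33 + u)*(14 + u) (z(u) = (u - 33)*(u + 14) = (-33 + u)*(14 + u))
z(228)/O(-5*(-7), (4 - 3)**2) = (-462 + 228**2 - 19*228)/((223/((-5*(-7))))) = (-462 + 51984 - 4332)/((223/35)) = 47190/((223*(1/35))) = 47190/(223/35) = 47190*(35/223) = 1651650/223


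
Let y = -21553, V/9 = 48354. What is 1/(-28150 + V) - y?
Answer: 8772846909/407036 ≈ 21553.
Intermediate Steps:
V = 435186 (V = 9*48354 = 435186)
1/(-28150 + V) - y = 1/(-28150 + 435186) - 1*(-21553) = 1/407036 + 21553 = 8772846909/407036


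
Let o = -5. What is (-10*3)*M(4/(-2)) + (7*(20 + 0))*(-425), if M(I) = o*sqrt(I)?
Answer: -59500 + 150*I*sqrt(2) ≈ -59500.0 + 212.13*I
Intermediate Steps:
M(I) = -5*sqrt(I)
(-10*3)*M(4/(-2)) + (7*(20 + 0))*(-425) = (-10*3)*(-5*2*(I*sqrt(2)/2)) + (7*(20 + 0))*(-425) = -(-150)*sqrt(4*(-1/2)) + (7*20)*(-425) = -(-150)*sqrt(-2) + 140*(-425) = -(-150)*I*sqrt(2) - 59500 = 150*I*sqrt(2) - 59500 = -59500 + 150*I*sqrt(2)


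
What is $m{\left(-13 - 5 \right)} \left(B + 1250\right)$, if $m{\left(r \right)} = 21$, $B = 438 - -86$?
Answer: $37254$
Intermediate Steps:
$B = 524$ ($B = 438 + 86 = 524$)
$m{\left(-13 - 5 \right)} \left(B + 1250\right) = 21 \left(524 + 1250\right) = 21 \cdot 1774 = 37254$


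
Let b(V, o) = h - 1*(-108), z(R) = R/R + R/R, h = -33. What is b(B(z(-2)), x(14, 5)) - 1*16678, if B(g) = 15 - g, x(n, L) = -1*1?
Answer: -16603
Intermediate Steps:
z(R) = 2 (z(R) = 1 + 1 = 2)
x(n, L) = -1
b(V, o) = 75 (b(V, o) = -33 - 1*(-108) = -33 + 108 = 75)
b(B(z(-2)), x(14, 5)) - 1*16678 = 75 - 1*16678 = 75 - 16678 = -16603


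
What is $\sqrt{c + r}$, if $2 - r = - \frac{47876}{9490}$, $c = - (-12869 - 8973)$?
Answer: $\frac{3 \sqrt{54659087990}}{4745} \approx 147.81$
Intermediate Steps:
$c = 21842$ ($c = - (-12869 - 8973) = \left(-1\right) \left(-21842\right) = 21842$)
$r = \frac{33428}{4745}$ ($r = 2 - - \frac{47876}{9490} = 2 - \left(-47876\right) \frac{1}{9490} = 2 - - \frac{23938}{4745} = 2 + \frac{23938}{4745} = \frac{33428}{4745} \approx 7.0449$)
$\sqrt{c + r} = \sqrt{21842 + \frac{33428}{4745}} = \sqrt{\frac{103673718}{4745}} = \frac{3 \sqrt{54659087990}}{4745}$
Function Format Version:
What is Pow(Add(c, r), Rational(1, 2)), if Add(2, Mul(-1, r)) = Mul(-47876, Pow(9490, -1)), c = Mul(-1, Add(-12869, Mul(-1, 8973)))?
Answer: Mul(Rational(3, 4745), Pow(54659087990, Rational(1, 2))) ≈ 147.81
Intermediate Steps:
c = 21842 (c = Mul(-1, Add(-12869, -8973)) = Mul(-1, -21842) = 21842)
r = Rational(33428, 4745) (r = Add(2, Mul(-1, Mul(-47876, Pow(9490, -1)))) = Add(2, Mul(-1, Mul(-47876, Rational(1, 9490)))) = Add(2, Mul(-1, Rational(-23938, 4745))) = Add(2, Rational(23938, 4745)) = Rational(33428, 4745) ≈ 7.0449)
Pow(Add(c, r), Rational(1, 2)) = Pow(Add(21842, Rational(33428, 4745)), Rational(1, 2)) = Pow(Rational(103673718, 4745), Rational(1, 2)) = Mul(Rational(3, 4745), Pow(54659087990, Rational(1, 2)))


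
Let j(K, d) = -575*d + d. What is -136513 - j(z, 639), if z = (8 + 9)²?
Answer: 230273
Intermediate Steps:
z = 289 (z = 17² = 289)
j(K, d) = -574*d
-136513 - j(z, 639) = -136513 - (-574)*639 = -136513 - 1*(-366786) = -136513 + 366786 = 230273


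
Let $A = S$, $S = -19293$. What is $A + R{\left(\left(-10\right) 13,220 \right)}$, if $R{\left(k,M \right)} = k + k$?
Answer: $-19553$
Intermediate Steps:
$R{\left(k,M \right)} = 2 k$
$A = -19293$
$A + R{\left(\left(-10\right) 13,220 \right)} = -19293 + 2 \left(\left(-10\right) 13\right) = -19293 + 2 \left(-130\right) = -19293 - 260 = -19553$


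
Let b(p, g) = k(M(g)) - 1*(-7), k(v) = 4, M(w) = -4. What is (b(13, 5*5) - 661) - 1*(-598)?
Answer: -52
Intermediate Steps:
b(p, g) = 11 (b(p, g) = 4 - 1*(-7) = 4 + 7 = 11)
(b(13, 5*5) - 661) - 1*(-598) = (11 - 661) - 1*(-598) = -650 + 598 = -52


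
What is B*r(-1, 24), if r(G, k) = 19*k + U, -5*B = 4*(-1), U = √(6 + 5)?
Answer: 1824/5 + 4*√11/5 ≈ 367.45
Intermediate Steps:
U = √11 ≈ 3.3166
B = ⅘ (B = -4*(-1)/5 = -⅕*(-4) = ⅘ ≈ 0.80000)
r(G, k) = √11 + 19*k (r(G, k) = 19*k + √11 = √11 + 19*k)
B*r(-1, 24) = 4*(√11 + 19*24)/5 = 4*(√11 + 456)/5 = 4*(456 + √11)/5 = 1824/5 + 4*√11/5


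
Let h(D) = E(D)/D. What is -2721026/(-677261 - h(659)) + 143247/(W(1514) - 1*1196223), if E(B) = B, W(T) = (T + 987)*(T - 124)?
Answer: 3150704720528/772135231377 ≈ 4.0805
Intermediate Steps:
W(T) = (-124 + T)*(987 + T) (W(T) = (987 + T)*(-124 + T) = (-124 + T)*(987 + T))
h(D) = 1 (h(D) = D/D = 1)
-2721026/(-677261 - h(659)) + 143247/(W(1514) - 1*1196223) = -2721026/(-677261 - 1*1) + 143247/((-122388 + 1514**2 + 863*1514) - 1*1196223) = -2721026/(-677261 - 1) + 143247/((-122388 + 2292196 + 1306582) - 1196223) = -2721026/(-677262) + 143247/(3476390 - 1196223) = -2721026*(-1/677262) + 143247/2280167 = 1360513/338631 + 143247*(1/2280167) = 1360513/338631 + 143247/2280167 = 3150704720528/772135231377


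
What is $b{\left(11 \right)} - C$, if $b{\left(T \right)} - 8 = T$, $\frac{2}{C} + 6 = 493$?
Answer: $\frac{9251}{487} \approx 18.996$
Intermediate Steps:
$C = \frac{2}{487}$ ($C = \frac{2}{-6 + 493} = \frac{2}{487} \approx 0.0041068$)
$b{\left(T \right)} = 8 + T$
$b{\left(11 \right)} - C = \left(8 + 11\right) - \frac{2}{487} = 19 - \frac{2}{487} = \frac{9251}{487}$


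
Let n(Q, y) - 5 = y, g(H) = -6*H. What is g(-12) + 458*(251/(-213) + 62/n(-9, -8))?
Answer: -705246/71 ≈ -9933.0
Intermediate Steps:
n(Q, y) = 5 + y
g(-12) + 458*(251/(-213) + 62/n(-9, -8)) = -6*(-12) + 458*(251/(-213) + 62/(5 - 8)) = 72 + 458*(251*(-1/213) + 62/(-3)) = 72 + 458*(-251/213 + 62*(-⅓)) = 72 + 458*(-251/213 - 62/3) = 72 + 458*(-1551/71) = 72 - 710358/71 = -705246/71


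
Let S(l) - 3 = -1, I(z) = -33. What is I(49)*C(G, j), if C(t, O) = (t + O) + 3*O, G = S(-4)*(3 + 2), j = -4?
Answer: 198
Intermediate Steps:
S(l) = 2 (S(l) = 3 - 1 = 2)
G = 10 (G = 2*(3 + 2) = 2*5 = 10)
C(t, O) = t + 4*O (C(t, O) = (O + t) + 3*O = t + 4*O)
I(49)*C(G, j) = -33*(10 + 4*(-4)) = -33*(10 - 16) = -33*(-6) = 198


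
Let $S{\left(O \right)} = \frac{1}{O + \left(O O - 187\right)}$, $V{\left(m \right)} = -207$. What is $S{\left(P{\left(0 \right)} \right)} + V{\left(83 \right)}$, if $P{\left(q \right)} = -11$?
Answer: $- \frac{15940}{77} \approx -207.01$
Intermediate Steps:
$S{\left(O \right)} = \frac{1}{-187 + O + O^{2}}$ ($S{\left(O \right)} = \frac{1}{O + \left(O^{2} - 187\right)} = \frac{1}{O + \left(-187 + O^{2}\right)} = \frac{1}{-187 + O + O^{2}}$)
$S{\left(P{\left(0 \right)} \right)} + V{\left(83 \right)} = \frac{1}{-187 - 11 + \left(-11\right)^{2}} - 207 = \frac{1}{-187 - 11 + 121} - 207 = \frac{1}{-77} - 207 = - \frac{1}{77} - 207 = - \frac{15940}{77}$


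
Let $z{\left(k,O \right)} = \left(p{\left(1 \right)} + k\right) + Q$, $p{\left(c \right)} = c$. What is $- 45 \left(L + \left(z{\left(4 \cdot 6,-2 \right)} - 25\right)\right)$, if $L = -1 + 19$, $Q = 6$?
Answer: $-1080$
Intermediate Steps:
$z{\left(k,O \right)} = 7 + k$ ($z{\left(k,O \right)} = \left(1 + k\right) + 6 = 7 + k$)
$L = 18$
$- 45 \left(L + \left(z{\left(4 \cdot 6,-2 \right)} - 25\right)\right) = - 45 \left(18 + \left(\left(7 + 4 \cdot 6\right) - 25\right)\right) = - 45 \left(18 + \left(\left(7 + 24\right) - 25\right)\right) = - 45 \left(18 + \left(31 - 25\right)\right) = - 45 \left(18 + 6\right) = \left(-45\right) 24 = -1080$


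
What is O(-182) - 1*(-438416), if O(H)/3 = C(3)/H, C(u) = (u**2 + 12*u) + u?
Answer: 39895784/91 ≈ 4.3842e+5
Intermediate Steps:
C(u) = u**2 + 13*u
O(H) = 144/H (O(H) = 3*((3*(13 + 3))/H) = 3*((3*16)/H) = 3*(48/H) = 144/H)
O(-182) - 1*(-438416) = 144/(-182) - 1*(-438416) = 144*(-1/182) + 438416 = -72/91 + 438416 = 39895784/91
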